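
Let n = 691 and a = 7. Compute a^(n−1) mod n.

1

7^1 ≡ 7 (mod 691)
7^2 ≡ 7^2 = 49 ≡ 49 (mod 691)
7^4 ≡ 49^2 = 2401 ≡ 328 (mod 691)
7^8 ≡ 328^2 = 107584 ≡ 479 (mod 691)
7^16 ≡ 479^2 = 229441 ≡ 29 (mod 691)
7^32 ≡ 29^2 = 841 ≡ 150 (mod 691)
7^64 ≡ 150^2 = 22500 ≡ 388 (mod 691)
7^128 ≡ 388^2 = 150544 ≡ 597 (mod 691)
7^256 ≡ 597^2 = 356409 ≡ 544 (mod 691)
7^512 ≡ 544^2 = 295936 ≡ 188 (mod 691)
690 = 512 + 128 + 32 + 16 + 2 in binary powers of 2.
So 7^690 ≡ 188 · 597 · 150 · 29 · 49 ≡ 1 (mod 691).
Since the result is 1, base 7 gives no evidence that 691 is composite.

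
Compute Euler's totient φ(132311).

120960

Factor: 132311 = 17 · 43 · 181.
φ(132311) = (17−1) · (43−1) · (181−1) = 16 · 42 · 180 = 120960.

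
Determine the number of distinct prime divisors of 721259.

721259 = 7 · 103037
103037 = 11 · 9367
9367 = 17 · 551
551 = 19 · 29
721259 = 7 · 11 · 17 · 19 · 29, which has 5 distinct prime factors.

5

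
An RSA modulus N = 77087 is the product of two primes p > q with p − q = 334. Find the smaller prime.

Since p = q + 334, we have 77087 = q(q + 334), so q² + 334q − 77087 = 0.
Discriminant: 334² + 4·77087 = 111556 + 308348 = 419904; √419904 = 648.
q = (−334 + 648)/2 = 157, and p = q + 334 = 491.
Check: 157 · 491 = 77087.

157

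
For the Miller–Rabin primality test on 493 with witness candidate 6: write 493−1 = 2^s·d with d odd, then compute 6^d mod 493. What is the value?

493 − 1 = 492 = 2^2 · 123, so d = 123.
6^1 ≡ 6 (mod 493)
6^2 ≡ 6^2 = 36 ≡ 36 (mod 493)
6^4 ≡ 36^2 = 1296 ≡ 310 (mod 493)
6^8 ≡ 310^2 = 96100 ≡ 458 (mod 493)
6^16 ≡ 458^2 = 209764 ≡ 239 (mod 493)
6^32 ≡ 239^2 = 57121 ≡ 426 (mod 493)
6^64 ≡ 426^2 = 181476 ≡ 52 (mod 493)
123 = 64 + 32 + 16 + 8 + 2 + 1 in binary powers of 2.
So 6^123 ≡ 52 · 426 · 239 · 458 · 36 · 6 ≡ 328 (mod 493).
Squaring chain: 328 → 110; never reaches −1, so base 6 is a Miller–Rabin witness that 493 is composite.

328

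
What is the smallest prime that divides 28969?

59

28969 is odd.
Digit sum 34, not divisible by 3.
Ends in 9: not divisible by 5.
7: 28969 = 7·4138 + 3
11: 28969 = 11·2633 + 6
13: 28969 = 13·2228 + 5
17: 28969 = 17·1704 + 1
19: 28969 = 19·1524 + 13
23: 28969 = 23·1259 + 12
29: 28969 = 29·998 + 27
31: 28969 = 31·934 + 15
37: 28969 = 37·782 + 35
41: 28969 = 41·706 + 23
43: 28969 = 43·673 + 30
47: 28969 = 47·616 + 17
53: 28969 = 53·546 + 31
59: 28969 = 59·491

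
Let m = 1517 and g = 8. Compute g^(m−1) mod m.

174

8^1 ≡ 8 (mod 1517)
8^2 ≡ 8^2 = 64 ≡ 64 (mod 1517)
8^4 ≡ 64^2 = 4096 ≡ 1062 (mod 1517)
8^8 ≡ 1062^2 = 1127844 ≡ 713 (mod 1517)
8^16 ≡ 713^2 = 508369 ≡ 174 (mod 1517)
8^32 ≡ 174^2 = 30276 ≡ 1453 (mod 1517)
8^64 ≡ 1453^2 = 2111209 ≡ 1062 (mod 1517)
8^128 ≡ 1062^2 = 1127844 ≡ 713 (mod 1517)
8^256 ≡ 713^2 = 508369 ≡ 174 (mod 1517)
8^512 ≡ 174^2 = 30276 ≡ 1453 (mod 1517)
8^1024 ≡ 1453^2 = 2111209 ≡ 1062 (mod 1517)
1516 = 1024 + 256 + 128 + 64 + 32 + 8 + 4 in binary powers of 2.
So 8^1516 ≡ 1062 · 174 · 713 · 1062 · 1453 · 713 · 1062 ≡ 174 (mod 1517).
Since 174 ≠ 1, base 8 is a Fermat witness: 1517 is composite.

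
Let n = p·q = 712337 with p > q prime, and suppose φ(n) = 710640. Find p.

φ(n) = (p−1)(q−1) = n − (p+q) + 1, so p + q = 712337 − 710640 + 1 = 1698.
p and q are the roots of t² − 1698t + 712337 = 0.
Discriminant: 1698² − 4·712337 = 2883204 − 2849348 = 33856; √33856 = 184.
q = (1698 − 184)/2 = 757, p = (1698 + 184)/2 = 941.
Check: 757 · 941 = 712337.

941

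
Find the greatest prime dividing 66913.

79

66913 = 7 · 9559
9559 = 11 · 869
869 = 11 · 79
79 is prime.
So 66913 = 7 · 11^2 · 79; the largest prime factor is 79.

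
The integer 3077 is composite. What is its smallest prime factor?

3077 is odd.
Digit sum 17, not divisible by 3.
Ends in 7: not divisible by 5.
7: 3077 = 7·439 + 4
11: 3077 = 11·279 + 8
13: 3077 = 13·236 + 9
17: 3077 = 17·181

17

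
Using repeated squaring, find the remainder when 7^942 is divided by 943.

7^1 ≡ 7 (mod 943)
7^2 ≡ 7^2 = 49 ≡ 49 (mod 943)
7^4 ≡ 49^2 = 2401 ≡ 515 (mod 943)
7^8 ≡ 515^2 = 265225 ≡ 242 (mod 943)
7^16 ≡ 242^2 = 58564 ≡ 98 (mod 943)
7^32 ≡ 98^2 = 9604 ≡ 174 (mod 943)
7^64 ≡ 174^2 = 30276 ≡ 100 (mod 943)
7^128 ≡ 100^2 = 10000 ≡ 570 (mod 943)
7^256 ≡ 570^2 = 324900 ≡ 508 (mod 943)
7^512 ≡ 508^2 = 258064 ≡ 625 (mod 943)
942 = 512 + 256 + 128 + 32 + 8 + 4 + 2 in binary powers of 2.
So 7^942 ≡ 625 · 508 · 570 · 174 · 242 · 515 · 49 ≡ 156 (mod 943).
Since 156 ≠ 1, base 7 is a Fermat witness: 943 is composite.

156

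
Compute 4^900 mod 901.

307

4^1 ≡ 4 (mod 901)
4^2 ≡ 4^2 = 16 ≡ 16 (mod 901)
4^4 ≡ 16^2 = 256 ≡ 256 (mod 901)
4^8 ≡ 256^2 = 65536 ≡ 664 (mod 901)
4^16 ≡ 664^2 = 440896 ≡ 307 (mod 901)
4^32 ≡ 307^2 = 94249 ≡ 545 (mod 901)
4^64 ≡ 545^2 = 297025 ≡ 596 (mod 901)
4^128 ≡ 596^2 = 355216 ≡ 222 (mod 901)
4^256 ≡ 222^2 = 49284 ≡ 630 (mod 901)
4^512 ≡ 630^2 = 396900 ≡ 460 (mod 901)
900 = 512 + 256 + 128 + 4 in binary powers of 2.
So 4^900 ≡ 460 · 630 · 222 · 256 ≡ 307 (mod 901).
Since 307 ≠ 1, base 4 is a Fermat witness: 901 is composite.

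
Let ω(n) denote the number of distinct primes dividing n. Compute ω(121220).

5

121220 = 2^2 · 30305
30305 = 5 · 6061
6061 = 11 · 551
551 = 19 · 29
121220 = 2^2 · 5 · 11 · 19 · 29, which has 5 distinct prime factors.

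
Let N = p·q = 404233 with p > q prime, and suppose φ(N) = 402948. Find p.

739

φ(n) = (p−1)(q−1) = n − (p+q) + 1, so p + q = 404233 − 402948 + 1 = 1286.
p and q are the roots of t² − 1286t + 404233 = 0.
Discriminant: 1286² − 4·404233 = 1653796 − 1616932 = 36864; √36864 = 192.
q = (1286 − 192)/2 = 547, p = (1286 + 192)/2 = 739.
Check: 547 · 739 = 404233.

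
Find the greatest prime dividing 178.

89

178 = 2 · 89
89 is prime.
So 178 = 2 · 89; the largest prime factor is 89.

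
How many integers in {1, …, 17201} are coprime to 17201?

16932

Factor: 17201 = 103 · 167.
φ(17201) = (103−1) · (167−1) = 102 · 166 = 16932.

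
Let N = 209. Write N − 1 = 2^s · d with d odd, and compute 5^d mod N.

169

209 − 1 = 208 = 2^4 · 13, so d = 13.
5^1 ≡ 5 (mod 209)
5^2 ≡ 5^2 = 25 ≡ 25 (mod 209)
5^4 ≡ 25^2 = 625 ≡ 207 (mod 209)
5^8 ≡ 207^2 = 42849 ≡ 4 (mod 209)
13 = 8 + 4 + 1 in binary powers of 2.
So 5^13 ≡ 4 · 207 · 5 ≡ 169 (mod 209).
Squaring chain: 169 → 137 → 168 → 9; never reaches −1, so base 5 is a Miller–Rabin witness that 209 is composite.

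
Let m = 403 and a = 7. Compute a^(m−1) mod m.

233

7^1 ≡ 7 (mod 403)
7^2 ≡ 7^2 = 49 ≡ 49 (mod 403)
7^4 ≡ 49^2 = 2401 ≡ 386 (mod 403)
7^8 ≡ 386^2 = 148996 ≡ 289 (mod 403)
7^16 ≡ 289^2 = 83521 ≡ 100 (mod 403)
7^32 ≡ 100^2 = 10000 ≡ 328 (mod 403)
7^64 ≡ 328^2 = 107584 ≡ 386 (mod 403)
7^128 ≡ 386^2 = 148996 ≡ 289 (mod 403)
7^256 ≡ 289^2 = 83521 ≡ 100 (mod 403)
402 = 256 + 128 + 16 + 2 in binary powers of 2.
So 7^402 ≡ 100 · 289 · 100 · 49 ≡ 233 (mod 403).
Since 233 ≠ 1, base 7 is a Fermat witness: 403 is composite.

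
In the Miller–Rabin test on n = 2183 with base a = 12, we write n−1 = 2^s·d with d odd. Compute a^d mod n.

551

2183 − 1 = 2182 = 2^1 · 1091, so d = 1091.
12^1 ≡ 12 (mod 2183)
12^2 ≡ 12^2 = 144 ≡ 144 (mod 2183)
12^4 ≡ 144^2 = 20736 ≡ 1089 (mod 2183)
12^8 ≡ 1089^2 = 1185921 ≡ 552 (mod 2183)
12^16 ≡ 552^2 = 304704 ≡ 1267 (mod 2183)
12^32 ≡ 1267^2 = 1605289 ≡ 784 (mod 2183)
12^64 ≡ 784^2 = 614656 ≡ 1233 (mod 2183)
12^128 ≡ 1233^2 = 1520289 ≡ 921 (mod 2183)
12^256 ≡ 921^2 = 848241 ≡ 1237 (mod 2183)
12^512 ≡ 1237^2 = 1530169 ≡ 2069 (mod 2183)
12^1024 ≡ 2069^2 = 4280761 ≡ 2081 (mod 2183)
1091 = 1024 + 64 + 2 + 1 in binary powers of 2.
So 12^1091 ≡ 2081 · 1233 · 144 · 12 ≡ 551 (mod 2183).
Squaring chain: 551; never reaches −1, so base 12 is a Miller–Rabin witness that 2183 is composite.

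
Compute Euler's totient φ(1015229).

Factor: 1015229 = 71 · 79 · 181.
φ(1015229) = (71−1) · (79−1) · (181−1) = 70 · 78 · 180 = 982800.

982800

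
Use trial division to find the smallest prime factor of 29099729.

79

29099729 is odd.
Digit sum 47, not divisible by 3.
Ends in 9: not divisible by 5.
7: 29099729 = 7·4157104 + 1
11: 29099729 = 11·2645429 + 10
13: 29099729 = 13·2238440 + 9
17: 29099729 = 17·1711748 + 13
19: 29099729 = 19·1531564 + 13
23: 29099729 = 23·1265205 + 14
29: 29099729 = 29·1003438 + 27
31: 29099729 = 31·938700 + 29
37: 29099729 = 37·786479 + 6
41: 29099729 = 41·709749 + 20
43: 29099729 = 43·676737 + 38
47: 29099729 = 47·619143 + 8
53: 29099729 = 53·549051 + 26
59: 29099729 = 59·493215 + 44
61: 29099729 = 61·477044 + 45
67: 29099729 = 67·434324 + 21
71: 29099729 = 71·409855 + 24
73: 29099729 = 73·398626 + 31
79: 29099729 = 79·368351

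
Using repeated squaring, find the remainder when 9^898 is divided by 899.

545

9^1 ≡ 9 (mod 899)
9^2 ≡ 9^2 = 81 ≡ 81 (mod 899)
9^4 ≡ 81^2 = 6561 ≡ 268 (mod 899)
9^8 ≡ 268^2 = 71824 ≡ 803 (mod 899)
9^16 ≡ 803^2 = 644809 ≡ 226 (mod 899)
9^32 ≡ 226^2 = 51076 ≡ 732 (mod 899)
9^64 ≡ 732^2 = 535824 ≡ 20 (mod 899)
9^128 ≡ 20^2 = 400 ≡ 400 (mod 899)
9^256 ≡ 400^2 = 160000 ≡ 877 (mod 899)
9^512 ≡ 877^2 = 769129 ≡ 484 (mod 899)
898 = 512 + 256 + 128 + 2 in binary powers of 2.
So 9^898 ≡ 484 · 877 · 400 · 81 ≡ 545 (mod 899).
Since 545 ≠ 1, base 9 is a Fermat witness: 899 is composite.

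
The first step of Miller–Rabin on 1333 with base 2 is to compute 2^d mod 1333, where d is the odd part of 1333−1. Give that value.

1333 − 1 = 1332 = 2^2 · 333, so d = 333.
2^1 ≡ 2 (mod 1333)
2^2 ≡ 2^2 = 4 ≡ 4 (mod 1333)
2^4 ≡ 4^2 = 16 ≡ 16 (mod 1333)
2^8 ≡ 16^2 = 256 ≡ 256 (mod 1333)
2^16 ≡ 256^2 = 65536 ≡ 219 (mod 1333)
2^32 ≡ 219^2 = 47961 ≡ 1306 (mod 1333)
2^64 ≡ 1306^2 = 1705636 ≡ 729 (mod 1333)
2^128 ≡ 729^2 = 531441 ≡ 907 (mod 1333)
2^256 ≡ 907^2 = 822649 ≡ 188 (mod 1333)
333 = 256 + 64 + 8 + 4 + 1 in binary powers of 2.
So 2^333 ≡ 188 · 729 · 256 · 16 · 2 ≡ 70 (mod 1333).
Squaring chain: 70 → 901; never reaches −1, so base 2 is a Miller–Rabin witness that 1333 is composite.

70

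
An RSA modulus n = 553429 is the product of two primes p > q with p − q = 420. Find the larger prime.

983

Since p = q + 420, we have 553429 = q(q + 420), so q² + 420q − 553429 = 0.
Discriminant: 420² + 4·553429 = 176400 + 2213716 = 2390116; √2390116 = 1546.
q = (−420 + 1546)/2 = 563, and p = q + 420 = 983.
Check: 563 · 983 = 553429.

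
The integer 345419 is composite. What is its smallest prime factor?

345419 is odd.
Digit sum 26, not divisible by 3.
Ends in 9: not divisible by 5.
7: 345419 = 7·49345 + 4
11: 345419 = 11·31401 + 8
13: 345419 = 13·26570 + 9
17: 345419 = 17·20318 + 13
19: 345419 = 19·18179 + 18
23: 345419 = 23·15018 + 5
29: 345419 = 29·11911

29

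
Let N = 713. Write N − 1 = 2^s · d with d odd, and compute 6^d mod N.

305

713 − 1 = 712 = 2^3 · 89, so d = 89.
6^1 ≡ 6 (mod 713)
6^2 ≡ 6^2 = 36 ≡ 36 (mod 713)
6^4 ≡ 36^2 = 1296 ≡ 583 (mod 713)
6^8 ≡ 583^2 = 339889 ≡ 501 (mod 713)
6^16 ≡ 501^2 = 251001 ≡ 25 (mod 713)
6^32 ≡ 25^2 = 625 ≡ 625 (mod 713)
6^64 ≡ 625^2 = 390625 ≡ 614 (mod 713)
89 = 64 + 16 + 8 + 1 in binary powers of 2.
So 6^89 ≡ 614 · 25 · 501 · 6 ≡ 305 (mod 713).
Squaring chain: 305 → 335 → 284; never reaches −1, so base 6 is a Miller–Rabin witness that 713 is composite.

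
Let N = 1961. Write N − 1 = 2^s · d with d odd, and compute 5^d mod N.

1961 − 1 = 1960 = 2^3 · 245, so d = 245.
5^1 ≡ 5 (mod 1961)
5^2 ≡ 5^2 = 25 ≡ 25 (mod 1961)
5^4 ≡ 25^2 = 625 ≡ 625 (mod 1961)
5^8 ≡ 625^2 = 390625 ≡ 386 (mod 1961)
5^16 ≡ 386^2 = 148996 ≡ 1921 (mod 1961)
5^32 ≡ 1921^2 = 3690241 ≡ 1600 (mod 1961)
5^64 ≡ 1600^2 = 2560000 ≡ 895 (mod 1961)
5^128 ≡ 895^2 = 801025 ≡ 937 (mod 1961)
245 = 128 + 64 + 32 + 16 + 4 + 1 in binary powers of 2.
So 5^245 ≡ 937 · 895 · 1600 · 1921 · 625 · 5 ≡ 775 (mod 1961).
Squaring chain: 775 → 559 → 682; never reaches −1, so base 5 is a Miller–Rabin witness that 1961 is composite.

775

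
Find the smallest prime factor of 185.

185 is odd.
Digit sum 14, not divisible by 3.
Ends in 5: divisible by 5.

5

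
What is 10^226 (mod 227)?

10^1 ≡ 10 (mod 227)
10^2 ≡ 10^2 = 100 ≡ 100 (mod 227)
10^4 ≡ 100^2 = 10000 ≡ 12 (mod 227)
10^8 ≡ 12^2 = 144 ≡ 144 (mod 227)
10^16 ≡ 144^2 = 20736 ≡ 79 (mod 227)
10^32 ≡ 79^2 = 6241 ≡ 112 (mod 227)
10^64 ≡ 112^2 = 12544 ≡ 59 (mod 227)
10^128 ≡ 59^2 = 3481 ≡ 76 (mod 227)
226 = 128 + 64 + 32 + 2 in binary powers of 2.
So 10^226 ≡ 76 · 59 · 112 · 100 ≡ 1 (mod 227).
Since the result is 1, base 10 gives no evidence that 227 is composite.

1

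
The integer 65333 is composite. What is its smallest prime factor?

79

65333 is odd.
Digit sum 20, not divisible by 3.
Ends in 3: not divisible by 5.
7: 65333 = 7·9333 + 2
11: 65333 = 11·5939 + 4
13: 65333 = 13·5025 + 8
17: 65333 = 17·3843 + 2
19: 65333 = 19·3438 + 11
23: 65333 = 23·2840 + 13
29: 65333 = 29·2252 + 25
31: 65333 = 31·2107 + 16
37: 65333 = 37·1765 + 28
41: 65333 = 41·1593 + 20
43: 65333 = 43·1519 + 16
47: 65333 = 47·1390 + 3
53: 65333 = 53·1232 + 37
59: 65333 = 59·1107 + 20
61: 65333 = 61·1071 + 2
67: 65333 = 67·975 + 8
71: 65333 = 71·920 + 13
73: 65333 = 73·894 + 71
79: 65333 = 79·827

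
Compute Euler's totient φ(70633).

64944

Factor: 70633 = 23 · 37 · 83.
φ(70633) = (23−1) · (37−1) · (83−1) = 22 · 36 · 82 = 64944.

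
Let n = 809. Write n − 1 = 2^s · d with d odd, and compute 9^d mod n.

809 − 1 = 808 = 2^3 · 101, so d = 101.
9^1 ≡ 9 (mod 809)
9^2 ≡ 9^2 = 81 ≡ 81 (mod 809)
9^4 ≡ 81^2 = 6561 ≡ 89 (mod 809)
9^8 ≡ 89^2 = 7921 ≡ 640 (mod 809)
9^16 ≡ 640^2 = 409600 ≡ 246 (mod 809)
9^32 ≡ 246^2 = 60516 ≡ 650 (mod 809)
9^64 ≡ 650^2 = 422500 ≡ 202 (mod 809)
101 = 64 + 32 + 4 + 1 in binary powers of 2.
So 9^101 ≡ 202 · 650 · 89 · 9 ≡ 491 (mod 809).
Squaring chain: 491 → 808 → 1; reaches −1, so base 9 does not prove 809 composite.

491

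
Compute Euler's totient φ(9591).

Factor: 9591 = 3 · 23 · 139.
φ(9591) = (3−1) · (23−1) · (139−1) = 2 · 22 · 138 = 6072.

6072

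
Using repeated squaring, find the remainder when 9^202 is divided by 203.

9^1 ≡ 9 (mod 203)
9^2 ≡ 9^2 = 81 ≡ 81 (mod 203)
9^4 ≡ 81^2 = 6561 ≡ 65 (mod 203)
9^8 ≡ 65^2 = 4225 ≡ 165 (mod 203)
9^16 ≡ 165^2 = 27225 ≡ 23 (mod 203)
9^32 ≡ 23^2 = 529 ≡ 123 (mod 203)
9^64 ≡ 123^2 = 15129 ≡ 107 (mod 203)
9^128 ≡ 107^2 = 11449 ≡ 81 (mod 203)
202 = 128 + 64 + 8 + 2 in binary powers of 2.
So 9^202 ≡ 81 · 107 · 165 · 81 ≡ 16 (mod 203).
Since 16 ≠ 1, base 9 is a Fermat witness: 203 is composite.

16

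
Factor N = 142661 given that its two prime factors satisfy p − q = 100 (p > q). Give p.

Since p = q + 100, we have 142661 = q(q + 100), so q² + 100q − 142661 = 0.
Discriminant: 100² + 4·142661 = 10000 + 570644 = 580644; √580644 = 762.
q = (−100 + 762)/2 = 331, and p = q + 100 = 431.
Check: 331 · 431 = 142661.

431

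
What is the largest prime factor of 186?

31

186 = 2 · 93
93 = 3 · 31
31 is prime.
So 186 = 2 · 3 · 31; the largest prime factor is 31.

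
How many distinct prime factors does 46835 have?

46835 = 5 · 9367
9367 = 17 · 551
551 = 19 · 29
46835 = 5 · 17 · 19 · 29, which has 4 distinct prime factors.

4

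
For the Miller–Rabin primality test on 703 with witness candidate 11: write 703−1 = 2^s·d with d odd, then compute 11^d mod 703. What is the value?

703 − 1 = 702 = 2^1 · 351, so d = 351.
11^1 ≡ 11 (mod 703)
11^2 ≡ 11^2 = 121 ≡ 121 (mod 703)
11^4 ≡ 121^2 = 14641 ≡ 581 (mod 703)
11^8 ≡ 581^2 = 337561 ≡ 121 (mod 703)
11^16 ≡ 121^2 = 14641 ≡ 581 (mod 703)
11^32 ≡ 581^2 = 337561 ≡ 121 (mod 703)
11^64 ≡ 121^2 = 14641 ≡ 581 (mod 703)
11^128 ≡ 581^2 = 337561 ≡ 121 (mod 703)
11^256 ≡ 121^2 = 14641 ≡ 581 (mod 703)
351 = 256 + 64 + 16 + 8 + 4 + 2 + 1 in binary powers of 2.
So 11^351 ≡ 581 · 581 · 581 · 121 · 581 · 121 · 11 ≡ 628 (mod 703).
Squaring chain: 628; never reaches −1, so base 11 is a Miller–Rabin witness that 703 is composite.

628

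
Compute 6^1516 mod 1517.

556

6^1 ≡ 6 (mod 1517)
6^2 ≡ 6^2 = 36 ≡ 36 (mod 1517)
6^4 ≡ 36^2 = 1296 ≡ 1296 (mod 1517)
6^8 ≡ 1296^2 = 1679616 ≡ 297 (mod 1517)
6^16 ≡ 297^2 = 88209 ≡ 223 (mod 1517)
6^32 ≡ 223^2 = 49729 ≡ 1185 (mod 1517)
6^64 ≡ 1185^2 = 1404225 ≡ 1000 (mod 1517)
6^128 ≡ 1000^2 = 1000000 ≡ 297 (mod 1517)
6^256 ≡ 297^2 = 88209 ≡ 223 (mod 1517)
6^512 ≡ 223^2 = 49729 ≡ 1185 (mod 1517)
6^1024 ≡ 1185^2 = 1404225 ≡ 1000 (mod 1517)
1516 = 1024 + 256 + 128 + 64 + 32 + 8 + 4 in binary powers of 2.
So 6^1516 ≡ 1000 · 223 · 297 · 1000 · 1185 · 297 · 1296 ≡ 556 (mod 1517).
Since 556 ≠ 1, base 6 is a Fermat witness: 1517 is composite.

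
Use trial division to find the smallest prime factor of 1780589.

1780589 is odd.
Digit sum 38, not divisible by 3.
Ends in 9: not divisible by 5.
7: 1780589 = 7·254369 + 6
11: 1780589 = 11·161871 + 8
13: 1780589 = 13·136968 + 5
17: 1780589 = 17·104740 + 9
19: 1780589 = 19·93715 + 4
23: 1780589 = 23·77416 + 21
29: 1780589 = 29·61399 + 18
31: 1780589 = 31·57438 + 11
37: 1780589 = 37·48124 + 1
41: 1780589 = 41·43429

41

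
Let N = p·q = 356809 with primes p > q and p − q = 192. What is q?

Since p = q + 192, we have 356809 = q(q + 192), so q² + 192q − 356809 = 0.
Discriminant: 192² + 4·356809 = 36864 + 1427236 = 1464100; √1464100 = 1210.
q = (−192 + 1210)/2 = 509, and p = q + 192 = 701.
Check: 509 · 701 = 356809.

509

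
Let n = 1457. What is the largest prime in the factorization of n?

47

1457 = 31 · 47
47 is prime.
So 1457 = 31 · 47; the largest prime factor is 47.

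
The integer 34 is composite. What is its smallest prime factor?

2

34 is even: 2 divides it.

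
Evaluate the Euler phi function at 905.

720

Factor: 905 = 5 · 181.
φ(905) = (5−1) · (181−1) = 4 · 180 = 720.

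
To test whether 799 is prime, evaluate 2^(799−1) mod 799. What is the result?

2^1 ≡ 2 (mod 799)
2^2 ≡ 2^2 = 4 ≡ 4 (mod 799)
2^4 ≡ 4^2 = 16 ≡ 16 (mod 799)
2^8 ≡ 16^2 = 256 ≡ 256 (mod 799)
2^16 ≡ 256^2 = 65536 ≡ 18 (mod 799)
2^32 ≡ 18^2 = 324 ≡ 324 (mod 799)
2^64 ≡ 324^2 = 104976 ≡ 307 (mod 799)
2^128 ≡ 307^2 = 94249 ≡ 766 (mod 799)
2^256 ≡ 766^2 = 586756 ≡ 290 (mod 799)
2^512 ≡ 290^2 = 84100 ≡ 205 (mod 799)
798 = 512 + 256 + 16 + 8 + 4 + 2 in binary powers of 2.
So 2^798 ≡ 205 · 290 · 18 · 256 · 16 · 4 ≡ 676 (mod 799).
Since 676 ≠ 1, base 2 is a Fermat witness: 799 is composite.

676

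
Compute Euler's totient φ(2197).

Factor: 2197 = 13^3.
φ(2197) = 13^2·(13−1) = 2028.

2028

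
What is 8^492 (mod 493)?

8^1 ≡ 8 (mod 493)
8^2 ≡ 8^2 = 64 ≡ 64 (mod 493)
8^4 ≡ 64^2 = 4096 ≡ 152 (mod 493)
8^8 ≡ 152^2 = 23104 ≡ 426 (mod 493)
8^16 ≡ 426^2 = 181476 ≡ 52 (mod 493)
8^32 ≡ 52^2 = 2704 ≡ 239 (mod 493)
8^64 ≡ 239^2 = 57121 ≡ 426 (mod 493)
8^128 ≡ 426^2 = 181476 ≡ 52 (mod 493)
8^256 ≡ 52^2 = 2704 ≡ 239 (mod 493)
492 = 256 + 128 + 64 + 32 + 8 + 4 in binary powers of 2.
So 8^492 ≡ 239 · 52 · 426 · 239 · 426 · 152 ≡ 458 (mod 493).
Since 458 ≠ 1, base 8 is a Fermat witness: 493 is composite.

458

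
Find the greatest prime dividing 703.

703 = 19 · 37
37 is prime.
So 703 = 19 · 37; the largest prime factor is 37.

37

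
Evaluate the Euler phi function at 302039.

279936

Factor: 302039 = 17 · 109 · 163.
φ(302039) = (17−1) · (109−1) · (163−1) = 16 · 108 · 162 = 279936.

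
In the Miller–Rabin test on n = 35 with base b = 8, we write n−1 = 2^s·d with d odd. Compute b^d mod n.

35 − 1 = 34 = 2^1 · 17, so d = 17.
8^1 ≡ 8 (mod 35)
8^2 ≡ 8^2 = 64 ≡ 29 (mod 35)
8^4 ≡ 29^2 = 841 ≡ 1 (mod 35)
8^8 ≡ 1^2 = 1 ≡ 1 (mod 35)
8^16 ≡ 1^2 = 1 ≡ 1 (mod 35)
17 = 16 + 1 in binary powers of 2.
So 8^17 ≡ 1 · 8 ≡ 8 (mod 35).
Squaring chain: 8; never reaches −1, so base 8 is a Miller–Rabin witness that 35 is composite.

8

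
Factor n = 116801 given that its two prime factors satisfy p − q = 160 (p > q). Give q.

Since p = q + 160, we have 116801 = q(q + 160), so q² + 160q − 116801 = 0.
Discriminant: 160² + 4·116801 = 25600 + 467204 = 492804; √492804 = 702.
q = (−160 + 702)/2 = 271, and p = q + 160 = 431.
Check: 271 · 431 = 116801.

271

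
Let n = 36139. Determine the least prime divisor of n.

36139 is odd.
Digit sum 22, not divisible by 3.
Ends in 9: not divisible by 5.
7: 36139 = 7·5162 + 5
11: 36139 = 11·3285 + 4
13: 36139 = 13·2779 + 12
17: 36139 = 17·2125 + 14
19: 36139 = 19·1902 + 1
23: 36139 = 23·1571 + 6
29: 36139 = 29·1246 + 5
31: 36139 = 31·1165 + 24
37: 36139 = 37·976 + 27
41: 36139 = 41·881 + 18
43: 36139 = 43·840 + 19
47: 36139 = 47·768 + 43
53: 36139 = 53·681 + 46
59: 36139 = 59·612 + 31
61: 36139 = 61·592 + 27
67: 36139 = 67·539 + 26
71: 36139 = 71·509

71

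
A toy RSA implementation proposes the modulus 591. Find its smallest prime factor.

3

591 is odd.
Digit sum 15, divisible by 3.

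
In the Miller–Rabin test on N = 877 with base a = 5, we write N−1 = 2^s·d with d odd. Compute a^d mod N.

877 − 1 = 876 = 2^2 · 219, so d = 219.
5^1 ≡ 5 (mod 877)
5^2 ≡ 5^2 = 25 ≡ 25 (mod 877)
5^4 ≡ 25^2 = 625 ≡ 625 (mod 877)
5^8 ≡ 625^2 = 390625 ≡ 360 (mod 877)
5^16 ≡ 360^2 = 129600 ≡ 681 (mod 877)
5^32 ≡ 681^2 = 463761 ≡ 705 (mod 877)
5^64 ≡ 705^2 = 497025 ≡ 643 (mod 877)
5^128 ≡ 643^2 = 413449 ≡ 382 (mod 877)
219 = 128 + 64 + 16 + 8 + 2 + 1 in binary powers of 2.
So 5^219 ≡ 382 · 643 · 681 · 360 · 25 · 5 ≡ 151 (mod 877).
Squaring chain: 151 → 876; reaches −1, so base 5 does not prove 877 composite.

151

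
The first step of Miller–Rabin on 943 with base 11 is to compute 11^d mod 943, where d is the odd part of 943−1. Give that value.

943 − 1 = 942 = 2^1 · 471, so d = 471.
11^1 ≡ 11 (mod 943)
11^2 ≡ 11^2 = 121 ≡ 121 (mod 943)
11^4 ≡ 121^2 = 14641 ≡ 496 (mod 943)
11^8 ≡ 496^2 = 246016 ≡ 836 (mod 943)
11^16 ≡ 836^2 = 698896 ≡ 133 (mod 943)
11^32 ≡ 133^2 = 17689 ≡ 715 (mod 943)
11^64 ≡ 715^2 = 511225 ≡ 119 (mod 943)
11^128 ≡ 119^2 = 14161 ≡ 16 (mod 943)
11^256 ≡ 16^2 = 256 ≡ 256 (mod 943)
471 = 256 + 128 + 64 + 16 + 4 + 2 + 1 in binary powers of 2.
So 11^471 ≡ 256 · 16 · 119 · 133 · 496 · 121 · 11 ≡ 65 (mod 943).
Squaring chain: 65; never reaches −1, so base 11 is a Miller–Rabin witness that 943 is composite.

65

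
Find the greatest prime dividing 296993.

296993 = 47 · 6319
6319 = 71 · 89
89 is prime.
So 296993 = 47 · 71 · 89; the largest prime factor is 89.

89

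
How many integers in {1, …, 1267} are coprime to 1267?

1080

Factor: 1267 = 7 · 181.
φ(1267) = (7−1) · (181−1) = 6 · 180 = 1080.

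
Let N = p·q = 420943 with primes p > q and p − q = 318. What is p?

827

Since p = q + 318, we have 420943 = q(q + 318), so q² + 318q − 420943 = 0.
Discriminant: 318² + 4·420943 = 101124 + 1683772 = 1784896; √1784896 = 1336.
q = (−318 + 1336)/2 = 509, and p = q + 318 = 827.
Check: 509 · 827 = 420943.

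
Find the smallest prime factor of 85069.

97

85069 is odd.
Digit sum 28, not divisible by 3.
Ends in 9: not divisible by 5.
7: 85069 = 7·12152 + 5
11: 85069 = 11·7733 + 6
13: 85069 = 13·6543 + 10
17: 85069 = 17·5004 + 1
19: 85069 = 19·4477 + 6
23: 85069 = 23·3698 + 15
29: 85069 = 29·2933 + 12
31: 85069 = 31·2744 + 5
37: 85069 = 37·2299 + 6
41: 85069 = 41·2074 + 35
43: 85069 = 43·1978 + 15
47: 85069 = 47·1809 + 46
53: 85069 = 53·1605 + 4
59: 85069 = 59·1441 + 50
61: 85069 = 61·1394 + 35
67: 85069 = 67·1269 + 46
71: 85069 = 71·1198 + 11
73: 85069 = 73·1165 + 24
79: 85069 = 79·1076 + 65
83: 85069 = 83·1024 + 77
89: 85069 = 89·955 + 74
97: 85069 = 97·877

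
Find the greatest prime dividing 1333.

43

1333 = 31 · 43
43 is prime.
So 1333 = 31 · 43; the largest prime factor is 43.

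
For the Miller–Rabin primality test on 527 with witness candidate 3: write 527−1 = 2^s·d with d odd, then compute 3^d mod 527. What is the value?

11

527 − 1 = 526 = 2^1 · 263, so d = 263.
3^1 ≡ 3 (mod 527)
3^2 ≡ 3^2 = 9 ≡ 9 (mod 527)
3^4 ≡ 9^2 = 81 ≡ 81 (mod 527)
3^8 ≡ 81^2 = 6561 ≡ 237 (mod 527)
3^16 ≡ 237^2 = 56169 ≡ 307 (mod 527)
3^32 ≡ 307^2 = 94249 ≡ 443 (mod 527)
3^64 ≡ 443^2 = 196249 ≡ 205 (mod 527)
3^128 ≡ 205^2 = 42025 ≡ 392 (mod 527)
3^256 ≡ 392^2 = 153664 ≡ 307 (mod 527)
263 = 256 + 4 + 2 + 1 in binary powers of 2.
So 3^263 ≡ 307 · 81 · 9 · 3 ≡ 11 (mod 527).
Squaring chain: 11; never reaches −1, so base 3 is a Miller–Rabin witness that 527 is composite.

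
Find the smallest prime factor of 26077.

89

26077 is odd.
Digit sum 22, not divisible by 3.
Ends in 7: not divisible by 5.
7: 26077 = 7·3725 + 2
11: 26077 = 11·2370 + 7
13: 26077 = 13·2005 + 12
17: 26077 = 17·1533 + 16
19: 26077 = 19·1372 + 9
23: 26077 = 23·1133 + 18
29: 26077 = 29·899 + 6
31: 26077 = 31·841 + 6
37: 26077 = 37·704 + 29
41: 26077 = 41·636 + 1
43: 26077 = 43·606 + 19
47: 26077 = 47·554 + 39
53: 26077 = 53·492 + 1
59: 26077 = 59·441 + 58
61: 26077 = 61·427 + 30
67: 26077 = 67·389 + 14
71: 26077 = 71·367 + 20
73: 26077 = 73·357 + 16
79: 26077 = 79·330 + 7
83: 26077 = 83·314 + 15
89: 26077 = 89·293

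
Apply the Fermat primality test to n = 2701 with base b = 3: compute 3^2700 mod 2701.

1

3^1 ≡ 3 (mod 2701)
3^2 ≡ 3^2 = 9 ≡ 9 (mod 2701)
3^4 ≡ 9^2 = 81 ≡ 81 (mod 2701)
3^8 ≡ 81^2 = 6561 ≡ 1159 (mod 2701)
3^16 ≡ 1159^2 = 1343281 ≡ 884 (mod 2701)
3^32 ≡ 884^2 = 781456 ≡ 867 (mod 2701)
3^64 ≡ 867^2 = 751689 ≡ 811 (mod 2701)
3^128 ≡ 811^2 = 657721 ≡ 1378 (mod 2701)
3^256 ≡ 1378^2 = 1898884 ≡ 81 (mod 2701)
3^512 ≡ 81^2 = 6561 ≡ 1159 (mod 2701)
3^1024 ≡ 1159^2 = 1343281 ≡ 884 (mod 2701)
3^2048 ≡ 884^2 = 781456 ≡ 867 (mod 2701)
2700 = 2048 + 512 + 128 + 8 + 4 in binary powers of 2.
So 3^2700 ≡ 867 · 1159 · 1378 · 1159 · 81 ≡ 1 (mod 2701).
Since the result is 1, base 3 gives no evidence that 2701 is composite.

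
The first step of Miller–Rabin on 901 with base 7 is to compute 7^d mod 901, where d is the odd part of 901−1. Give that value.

143

901 − 1 = 900 = 2^2 · 225, so d = 225.
7^1 ≡ 7 (mod 901)
7^2 ≡ 7^2 = 49 ≡ 49 (mod 901)
7^4 ≡ 49^2 = 2401 ≡ 599 (mod 901)
7^8 ≡ 599^2 = 358801 ≡ 203 (mod 901)
7^16 ≡ 203^2 = 41209 ≡ 664 (mod 901)
7^32 ≡ 664^2 = 440896 ≡ 307 (mod 901)
7^64 ≡ 307^2 = 94249 ≡ 545 (mod 901)
7^128 ≡ 545^2 = 297025 ≡ 596 (mod 901)
225 = 128 + 64 + 32 + 1 in binary powers of 2.
So 7^225 ≡ 596 · 545 · 307 · 7 ≡ 143 (mod 901).
Squaring chain: 143 → 627; never reaches −1, so base 7 is a Miller–Rabin witness that 901 is composite.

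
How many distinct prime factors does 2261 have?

3

2261 = 7 · 323
323 = 17 · 19
2261 = 7 · 17 · 19, which has 3 distinct prime factors.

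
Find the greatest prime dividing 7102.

67

7102 = 2 · 3551
3551 = 53 · 67
67 is prime.
So 7102 = 2 · 53 · 67; the largest prime factor is 67.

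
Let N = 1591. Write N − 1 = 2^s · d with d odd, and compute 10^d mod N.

778

1591 − 1 = 1590 = 2^1 · 795, so d = 795.
10^1 ≡ 10 (mod 1591)
10^2 ≡ 10^2 = 100 ≡ 100 (mod 1591)
10^4 ≡ 100^2 = 10000 ≡ 454 (mod 1591)
10^8 ≡ 454^2 = 206116 ≡ 877 (mod 1591)
10^16 ≡ 877^2 = 769129 ≡ 676 (mod 1591)
10^32 ≡ 676^2 = 456976 ≡ 359 (mod 1591)
10^64 ≡ 359^2 = 128881 ≡ 10 (mod 1591)
10^128 ≡ 10^2 = 100 ≡ 100 (mod 1591)
10^256 ≡ 100^2 = 10000 ≡ 454 (mod 1591)
10^512 ≡ 454^2 = 206116 ≡ 877 (mod 1591)
795 = 512 + 256 + 16 + 8 + 2 + 1 in binary powers of 2.
So 10^795 ≡ 877 · 454 · 676 · 877 · 100 · 10 ≡ 778 (mod 1591).
Squaring chain: 778; never reaches −1, so base 10 is a Miller–Rabin witness that 1591 is composite.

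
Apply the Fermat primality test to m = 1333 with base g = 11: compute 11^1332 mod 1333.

78

11^1 ≡ 11 (mod 1333)
11^2 ≡ 11^2 = 121 ≡ 121 (mod 1333)
11^4 ≡ 121^2 = 14641 ≡ 1311 (mod 1333)
11^8 ≡ 1311^2 = 1718721 ≡ 484 (mod 1333)
11^16 ≡ 484^2 = 234256 ≡ 981 (mod 1333)
11^32 ≡ 981^2 = 962361 ≡ 1268 (mod 1333)
11^64 ≡ 1268^2 = 1607824 ≡ 226 (mod 1333)
11^128 ≡ 226^2 = 51076 ≡ 422 (mod 1333)
11^256 ≡ 422^2 = 178084 ≡ 795 (mod 1333)
11^512 ≡ 795^2 = 632025 ≡ 183 (mod 1333)
11^1024 ≡ 183^2 = 33489 ≡ 164 (mod 1333)
1332 = 1024 + 256 + 32 + 16 + 4 in binary powers of 2.
So 11^1332 ≡ 164 · 795 · 1268 · 981 · 1311 ≡ 78 (mod 1333).
Since 78 ≠ 1, base 11 is a Fermat witness: 1333 is composite.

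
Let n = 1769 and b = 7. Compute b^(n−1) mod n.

7^1 ≡ 7 (mod 1769)
7^2 ≡ 7^2 = 49 ≡ 49 (mod 1769)
7^4 ≡ 49^2 = 2401 ≡ 632 (mod 1769)
7^8 ≡ 632^2 = 399424 ≡ 1399 (mod 1769)
7^16 ≡ 1399^2 = 1957201 ≡ 687 (mod 1769)
7^32 ≡ 687^2 = 471969 ≡ 1415 (mod 1769)
7^64 ≡ 1415^2 = 2002225 ≡ 1486 (mod 1769)
7^128 ≡ 1486^2 = 2208196 ≡ 484 (mod 1769)
7^256 ≡ 484^2 = 234256 ≡ 748 (mod 1769)
7^512 ≡ 748^2 = 559504 ≡ 500 (mod 1769)
7^1024 ≡ 500^2 = 250000 ≡ 571 (mod 1769)
1768 = 1024 + 512 + 128 + 64 + 32 + 8 in binary powers of 2.
So 7^1768 ≡ 571 · 500 · 484 · 1486 · 1415 · 1399 ≡ 1154 (mod 1769).
Since 1154 ≠ 1, base 7 is a Fermat witness: 1769 is composite.

1154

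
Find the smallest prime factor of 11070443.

11070443 is odd.
Digit sum 20, not divisible by 3.
Ends in 3: not divisible by 5.
7: 11070443 = 7·1581491 + 6
11: 11070443 = 11·1006403 + 10
13: 11070443 = 13·851572 + 7
17: 11070443 = 17·651202 + 9
19: 11070443 = 19·582654 + 17
23: 11070443 = 23·481323 + 14
29: 11070443 = 29·381739 + 12
31: 11070443 = 31·357111 + 2
37: 11070443 = 37·299201 + 6
41: 11070443 = 41·270010 + 33
43: 11070443 = 43·257452 + 7
47: 11070443 = 47·235541 + 16
53: 11070443 = 53·208876 + 15
59: 11070443 = 59·187634 + 37
61: 11070443 = 61·181482 + 41
67: 11070443 = 67·165230 + 33
71: 11070443 = 71·155921 + 52
73: 11070443 = 73·151649 + 66
79: 11070443 = 79·140132 + 15
83: 11070443 = 83·133378 + 69
89: 11070443 = 89·124387

89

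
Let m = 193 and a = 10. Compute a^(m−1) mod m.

1

10^1 ≡ 10 (mod 193)
10^2 ≡ 10^2 = 100 ≡ 100 (mod 193)
10^4 ≡ 100^2 = 10000 ≡ 157 (mod 193)
10^8 ≡ 157^2 = 24649 ≡ 138 (mod 193)
10^16 ≡ 138^2 = 19044 ≡ 130 (mod 193)
10^32 ≡ 130^2 = 16900 ≡ 109 (mod 193)
10^64 ≡ 109^2 = 11881 ≡ 108 (mod 193)
10^128 ≡ 108^2 = 11664 ≡ 84 (mod 193)
192 = 128 + 64 in binary powers of 2.
So 10^192 ≡ 84 · 108 ≡ 1 (mod 193).
Since the result is 1, base 10 gives no evidence that 193 is composite.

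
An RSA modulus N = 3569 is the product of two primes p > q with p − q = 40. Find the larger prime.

Since p = q + 40, we have 3569 = q(q + 40), so q² + 40q − 3569 = 0.
Discriminant: 40² + 4·3569 = 1600 + 14276 = 15876; √15876 = 126.
q = (−40 + 126)/2 = 43, and p = q + 40 = 83.
Check: 43 · 83 = 3569.

83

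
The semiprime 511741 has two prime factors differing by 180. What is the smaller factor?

631

Since p = q + 180, we have 511741 = q(q + 180), so q² + 180q − 511741 = 0.
Discriminant: 180² + 4·511741 = 32400 + 2046964 = 2079364; √2079364 = 1442.
q = (−180 + 1442)/2 = 631, and p = q + 180 = 811.
Check: 631 · 811 = 511741.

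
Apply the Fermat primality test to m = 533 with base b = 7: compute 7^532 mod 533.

7^1 ≡ 7 (mod 533)
7^2 ≡ 7^2 = 49 ≡ 49 (mod 533)
7^4 ≡ 49^2 = 2401 ≡ 269 (mod 533)
7^8 ≡ 269^2 = 72361 ≡ 406 (mod 533)
7^16 ≡ 406^2 = 164836 ≡ 139 (mod 533)
7^32 ≡ 139^2 = 19321 ≡ 133 (mod 533)
7^64 ≡ 133^2 = 17689 ≡ 100 (mod 533)
7^128 ≡ 100^2 = 10000 ≡ 406 (mod 533)
7^256 ≡ 406^2 = 164836 ≡ 139 (mod 533)
7^512 ≡ 139^2 = 19321 ≡ 133 (mod 533)
532 = 512 + 16 + 4 in binary powers of 2.
So 7^532 ≡ 133 · 139 · 269 ≡ 113 (mod 533).
Since 113 ≠ 1, base 7 is a Fermat witness: 533 is composite.

113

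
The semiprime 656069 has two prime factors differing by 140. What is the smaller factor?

Since p = q + 140, we have 656069 = q(q + 140), so q² + 140q − 656069 = 0.
Discriminant: 140² + 4·656069 = 19600 + 2624276 = 2643876; √2643876 = 1626.
q = (−140 + 1626)/2 = 743, and p = q + 140 = 883.
Check: 743 · 883 = 656069.

743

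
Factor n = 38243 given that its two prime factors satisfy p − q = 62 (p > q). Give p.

229

Since p = q + 62, we have 38243 = q(q + 62), so q² + 62q − 38243 = 0.
Discriminant: 62² + 4·38243 = 3844 + 152972 = 156816; √156816 = 396.
q = (−62 + 396)/2 = 167, and p = q + 62 = 229.
Check: 167 · 229 = 38243.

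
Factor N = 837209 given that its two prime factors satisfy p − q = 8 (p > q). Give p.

919

Since p = q + 8, we have 837209 = q(q + 8), so q² + 8q − 837209 = 0.
Discriminant: 8² + 4·837209 = 64 + 3348836 = 3348900; √3348900 = 1830.
q = (−8 + 1830)/2 = 911, and p = q + 8 = 919.
Check: 911 · 919 = 837209.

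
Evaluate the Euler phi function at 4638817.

4555440

Factor: 4638817 = 149 · 163 · 191.
φ(4638817) = (149−1) · (163−1) · (191−1) = 148 · 162 · 190 = 4555440.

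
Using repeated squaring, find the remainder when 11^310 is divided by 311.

1

11^1 ≡ 11 (mod 311)
11^2 ≡ 11^2 = 121 ≡ 121 (mod 311)
11^4 ≡ 121^2 = 14641 ≡ 24 (mod 311)
11^8 ≡ 24^2 = 576 ≡ 265 (mod 311)
11^16 ≡ 265^2 = 70225 ≡ 250 (mod 311)
11^32 ≡ 250^2 = 62500 ≡ 300 (mod 311)
11^64 ≡ 300^2 = 90000 ≡ 121 (mod 311)
11^128 ≡ 121^2 = 14641 ≡ 24 (mod 311)
11^256 ≡ 24^2 = 576 ≡ 265 (mod 311)
310 = 256 + 32 + 16 + 4 + 2 in binary powers of 2.
So 11^310 ≡ 265 · 300 · 250 · 24 · 121 ≡ 1 (mod 311).
Since the result is 1, base 11 gives no evidence that 311 is composite.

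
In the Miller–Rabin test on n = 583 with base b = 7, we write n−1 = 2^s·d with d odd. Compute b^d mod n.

583 − 1 = 582 = 2^1 · 291, so d = 291.
7^1 ≡ 7 (mod 583)
7^2 ≡ 7^2 = 49 ≡ 49 (mod 583)
7^4 ≡ 49^2 = 2401 ≡ 69 (mod 583)
7^8 ≡ 69^2 = 4761 ≡ 97 (mod 583)
7^16 ≡ 97^2 = 9409 ≡ 81 (mod 583)
7^32 ≡ 81^2 = 6561 ≡ 148 (mod 583)
7^64 ≡ 148^2 = 21904 ≡ 333 (mod 583)
7^128 ≡ 333^2 = 110889 ≡ 119 (mod 583)
7^256 ≡ 119^2 = 14161 ≡ 169 (mod 583)
291 = 256 + 32 + 2 + 1 in binary powers of 2.
So 7^291 ≡ 169 · 148 · 49 · 7 ≡ 271 (mod 583).
Squaring chain: 271; never reaches −1, so base 7 is a Miller–Rabin witness that 583 is composite.

271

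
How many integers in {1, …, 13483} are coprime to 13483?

13248

Factor: 13483 = 97 · 139.
φ(13483) = (97−1) · (139−1) = 96 · 138 = 13248.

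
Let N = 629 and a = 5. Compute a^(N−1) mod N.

404

5^1 ≡ 5 (mod 629)
5^2 ≡ 5^2 = 25 ≡ 25 (mod 629)
5^4 ≡ 25^2 = 625 ≡ 625 (mod 629)
5^8 ≡ 625^2 = 390625 ≡ 16 (mod 629)
5^16 ≡ 16^2 = 256 ≡ 256 (mod 629)
5^32 ≡ 256^2 = 65536 ≡ 120 (mod 629)
5^64 ≡ 120^2 = 14400 ≡ 562 (mod 629)
5^128 ≡ 562^2 = 315844 ≡ 86 (mod 629)
5^256 ≡ 86^2 = 7396 ≡ 477 (mod 629)
5^512 ≡ 477^2 = 227529 ≡ 460 (mod 629)
628 = 512 + 64 + 32 + 16 + 4 in binary powers of 2.
So 5^628 ≡ 460 · 562 · 120 · 256 · 625 ≡ 404 (mod 629).
Since 404 ≠ 1, base 5 is a Fermat witness: 629 is composite.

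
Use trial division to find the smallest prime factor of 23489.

83

23489 is odd.
Digit sum 26, not divisible by 3.
Ends in 9: not divisible by 5.
7: 23489 = 7·3355 + 4
11: 23489 = 11·2135 + 4
13: 23489 = 13·1806 + 11
17: 23489 = 17·1381 + 12
19: 23489 = 19·1236 + 5
23: 23489 = 23·1021 + 6
29: 23489 = 29·809 + 28
31: 23489 = 31·757 + 22
37: 23489 = 37·634 + 31
41: 23489 = 41·572 + 37
43: 23489 = 43·546 + 11
47: 23489 = 47·499 + 36
53: 23489 = 53·443 + 10
59: 23489 = 59·398 + 7
61: 23489 = 61·385 + 4
67: 23489 = 67·350 + 39
71: 23489 = 71·330 + 59
73: 23489 = 73·321 + 56
79: 23489 = 79·297 + 26
83: 23489 = 83·283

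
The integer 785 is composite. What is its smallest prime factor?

785 is odd.
Digit sum 20, not divisible by 3.
Ends in 5: divisible by 5.

5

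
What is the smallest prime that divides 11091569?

11091569 is odd.
Digit sum 32, not divisible by 3.
Ends in 9: not divisible by 5.
7: 11091569 = 7·1584509 + 6
11: 11091569 = 11·1008324 + 5
13: 11091569 = 13·853197 + 8
17: 11091569 = 17·652445 + 4
19: 11091569 = 19·583766 + 15
23: 11091569 = 23·482242 + 3
29: 11091569 = 29·382467 + 26
31: 11091569 = 31·357792 + 17
37: 11091569 = 37·299772 + 5
41: 11091569 = 41·270526 + 3
43: 11091569 = 43·257943 + 20
47: 11091569 = 47·235990 + 39
53: 11091569 = 53·209274 + 47
59: 11091569 = 59·187992 + 41
61: 11091569 = 61·181829

61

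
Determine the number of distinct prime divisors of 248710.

6

248710 = 2 · 124355
124355 = 5 · 24871
24871 = 7 · 3553
3553 = 11 · 323
323 = 17 · 19
248710 = 2 · 5 · 7 · 11 · 17 · 19, which has 6 distinct prime factors.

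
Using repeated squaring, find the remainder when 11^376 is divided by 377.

81

11^1 ≡ 11 (mod 377)
11^2 ≡ 11^2 = 121 ≡ 121 (mod 377)
11^4 ≡ 121^2 = 14641 ≡ 315 (mod 377)
11^8 ≡ 315^2 = 99225 ≡ 74 (mod 377)
11^16 ≡ 74^2 = 5476 ≡ 198 (mod 377)
11^32 ≡ 198^2 = 39204 ≡ 373 (mod 377)
11^64 ≡ 373^2 = 139129 ≡ 16 (mod 377)
11^128 ≡ 16^2 = 256 ≡ 256 (mod 377)
11^256 ≡ 256^2 = 65536 ≡ 315 (mod 377)
376 = 256 + 64 + 32 + 16 + 8 in binary powers of 2.
So 11^376 ≡ 315 · 16 · 373 · 198 · 74 ≡ 81 (mod 377).
Since 81 ≠ 1, base 11 is a Fermat witness: 377 is composite.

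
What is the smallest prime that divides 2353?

2353 is odd.
Digit sum 13, not divisible by 3.
Ends in 3: not divisible by 5.
7: 2353 = 7·336 + 1
11: 2353 = 11·213 + 10
13: 2353 = 13·181

13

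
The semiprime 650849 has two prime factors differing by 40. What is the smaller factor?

787

Since p = q + 40, we have 650849 = q(q + 40), so q² + 40q − 650849 = 0.
Discriminant: 40² + 4·650849 = 1600 + 2603396 = 2604996; √2604996 = 1614.
q = (−40 + 1614)/2 = 787, and p = q + 40 = 827.
Check: 787 · 827 = 650849.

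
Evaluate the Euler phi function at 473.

Factor: 473 = 11 · 43.
φ(473) = (11−1) · (43−1) = 10 · 42 = 420.

420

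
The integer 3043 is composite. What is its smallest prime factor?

17

3043 is odd.
Digit sum 10, not divisible by 3.
Ends in 3: not divisible by 5.
7: 3043 = 7·434 + 5
11: 3043 = 11·276 + 7
13: 3043 = 13·234 + 1
17: 3043 = 17·179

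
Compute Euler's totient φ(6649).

Factor: 6649 = 61 · 109.
φ(6649) = (61−1) · (109−1) = 60 · 108 = 6480.

6480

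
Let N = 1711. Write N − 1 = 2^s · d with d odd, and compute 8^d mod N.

1711 − 1 = 1710 = 2^1 · 855, so d = 855.
8^1 ≡ 8 (mod 1711)
8^2 ≡ 8^2 = 64 ≡ 64 (mod 1711)
8^4 ≡ 64^2 = 4096 ≡ 674 (mod 1711)
8^8 ≡ 674^2 = 454276 ≡ 861 (mod 1711)
8^16 ≡ 861^2 = 741321 ≡ 458 (mod 1711)
8^32 ≡ 458^2 = 209764 ≡ 1022 (mod 1711)
8^64 ≡ 1022^2 = 1044484 ≡ 774 (mod 1711)
8^128 ≡ 774^2 = 599076 ≡ 226 (mod 1711)
8^256 ≡ 226^2 = 51076 ≡ 1457 (mod 1711)
8^512 ≡ 1457^2 = 2122849 ≡ 1209 (mod 1711)
855 = 512 + 256 + 64 + 16 + 4 + 2 + 1 in binary powers of 2.
So 8^855 ≡ 1209 · 1457 · 774 · 458 · 674 · 64 · 8 ≡ 50 (mod 1711).
Squaring chain: 50; never reaches −1, so base 8 is a Miller–Rabin witness that 1711 is composite.

50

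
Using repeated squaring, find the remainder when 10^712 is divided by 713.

485

10^1 ≡ 10 (mod 713)
10^2 ≡ 10^2 = 100 ≡ 100 (mod 713)
10^4 ≡ 100^2 = 10000 ≡ 18 (mod 713)
10^8 ≡ 18^2 = 324 ≡ 324 (mod 713)
10^16 ≡ 324^2 = 104976 ≡ 165 (mod 713)
10^32 ≡ 165^2 = 27225 ≡ 131 (mod 713)
10^64 ≡ 131^2 = 17161 ≡ 49 (mod 713)
10^128 ≡ 49^2 = 2401 ≡ 262 (mod 713)
10^256 ≡ 262^2 = 68644 ≡ 196 (mod 713)
10^512 ≡ 196^2 = 38416 ≡ 627 (mod 713)
712 = 512 + 128 + 64 + 8 in binary powers of 2.
So 10^712 ≡ 627 · 262 · 49 · 324 ≡ 485 (mod 713).
Since 485 ≠ 1, base 10 is a Fermat witness: 713 is composite.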